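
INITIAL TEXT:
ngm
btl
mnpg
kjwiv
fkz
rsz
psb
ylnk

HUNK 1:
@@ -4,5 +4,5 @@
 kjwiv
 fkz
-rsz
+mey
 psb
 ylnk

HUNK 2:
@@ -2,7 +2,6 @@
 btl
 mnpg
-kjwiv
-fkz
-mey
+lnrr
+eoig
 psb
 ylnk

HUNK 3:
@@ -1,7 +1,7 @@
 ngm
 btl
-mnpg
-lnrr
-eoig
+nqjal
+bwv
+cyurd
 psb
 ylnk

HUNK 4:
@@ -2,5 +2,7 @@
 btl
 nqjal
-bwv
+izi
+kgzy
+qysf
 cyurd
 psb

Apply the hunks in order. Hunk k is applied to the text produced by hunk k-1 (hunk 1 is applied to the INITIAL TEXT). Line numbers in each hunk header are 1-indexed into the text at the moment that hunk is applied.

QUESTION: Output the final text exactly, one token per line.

Hunk 1: at line 4 remove [rsz] add [mey] -> 8 lines: ngm btl mnpg kjwiv fkz mey psb ylnk
Hunk 2: at line 2 remove [kjwiv,fkz,mey] add [lnrr,eoig] -> 7 lines: ngm btl mnpg lnrr eoig psb ylnk
Hunk 3: at line 1 remove [mnpg,lnrr,eoig] add [nqjal,bwv,cyurd] -> 7 lines: ngm btl nqjal bwv cyurd psb ylnk
Hunk 4: at line 2 remove [bwv] add [izi,kgzy,qysf] -> 9 lines: ngm btl nqjal izi kgzy qysf cyurd psb ylnk

Answer: ngm
btl
nqjal
izi
kgzy
qysf
cyurd
psb
ylnk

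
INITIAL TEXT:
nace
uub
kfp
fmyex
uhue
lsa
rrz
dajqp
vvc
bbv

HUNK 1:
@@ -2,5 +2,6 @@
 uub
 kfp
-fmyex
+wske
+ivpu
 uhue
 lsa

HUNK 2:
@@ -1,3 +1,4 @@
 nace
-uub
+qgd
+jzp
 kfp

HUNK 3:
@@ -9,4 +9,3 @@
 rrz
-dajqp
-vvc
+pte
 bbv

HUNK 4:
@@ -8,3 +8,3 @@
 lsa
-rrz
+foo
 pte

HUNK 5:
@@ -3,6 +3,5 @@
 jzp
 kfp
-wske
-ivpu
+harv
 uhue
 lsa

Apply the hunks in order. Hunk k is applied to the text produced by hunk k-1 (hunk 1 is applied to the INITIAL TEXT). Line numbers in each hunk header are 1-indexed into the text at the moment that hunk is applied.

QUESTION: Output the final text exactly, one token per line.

Answer: nace
qgd
jzp
kfp
harv
uhue
lsa
foo
pte
bbv

Derivation:
Hunk 1: at line 2 remove [fmyex] add [wske,ivpu] -> 11 lines: nace uub kfp wske ivpu uhue lsa rrz dajqp vvc bbv
Hunk 2: at line 1 remove [uub] add [qgd,jzp] -> 12 lines: nace qgd jzp kfp wske ivpu uhue lsa rrz dajqp vvc bbv
Hunk 3: at line 9 remove [dajqp,vvc] add [pte] -> 11 lines: nace qgd jzp kfp wske ivpu uhue lsa rrz pte bbv
Hunk 4: at line 8 remove [rrz] add [foo] -> 11 lines: nace qgd jzp kfp wske ivpu uhue lsa foo pte bbv
Hunk 5: at line 3 remove [wske,ivpu] add [harv] -> 10 lines: nace qgd jzp kfp harv uhue lsa foo pte bbv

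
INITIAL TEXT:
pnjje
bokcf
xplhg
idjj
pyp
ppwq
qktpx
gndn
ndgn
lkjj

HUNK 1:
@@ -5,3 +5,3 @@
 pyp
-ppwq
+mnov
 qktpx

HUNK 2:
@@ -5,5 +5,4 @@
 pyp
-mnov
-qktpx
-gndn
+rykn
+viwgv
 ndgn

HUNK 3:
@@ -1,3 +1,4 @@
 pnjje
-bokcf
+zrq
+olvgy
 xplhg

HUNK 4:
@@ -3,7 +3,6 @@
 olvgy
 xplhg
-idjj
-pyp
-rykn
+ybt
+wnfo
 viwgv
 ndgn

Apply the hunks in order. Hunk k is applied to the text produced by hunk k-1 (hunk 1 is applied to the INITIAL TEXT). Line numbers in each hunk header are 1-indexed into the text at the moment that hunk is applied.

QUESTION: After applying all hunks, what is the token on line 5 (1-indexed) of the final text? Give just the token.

Answer: ybt

Derivation:
Hunk 1: at line 5 remove [ppwq] add [mnov] -> 10 lines: pnjje bokcf xplhg idjj pyp mnov qktpx gndn ndgn lkjj
Hunk 2: at line 5 remove [mnov,qktpx,gndn] add [rykn,viwgv] -> 9 lines: pnjje bokcf xplhg idjj pyp rykn viwgv ndgn lkjj
Hunk 3: at line 1 remove [bokcf] add [zrq,olvgy] -> 10 lines: pnjje zrq olvgy xplhg idjj pyp rykn viwgv ndgn lkjj
Hunk 4: at line 3 remove [idjj,pyp,rykn] add [ybt,wnfo] -> 9 lines: pnjje zrq olvgy xplhg ybt wnfo viwgv ndgn lkjj
Final line 5: ybt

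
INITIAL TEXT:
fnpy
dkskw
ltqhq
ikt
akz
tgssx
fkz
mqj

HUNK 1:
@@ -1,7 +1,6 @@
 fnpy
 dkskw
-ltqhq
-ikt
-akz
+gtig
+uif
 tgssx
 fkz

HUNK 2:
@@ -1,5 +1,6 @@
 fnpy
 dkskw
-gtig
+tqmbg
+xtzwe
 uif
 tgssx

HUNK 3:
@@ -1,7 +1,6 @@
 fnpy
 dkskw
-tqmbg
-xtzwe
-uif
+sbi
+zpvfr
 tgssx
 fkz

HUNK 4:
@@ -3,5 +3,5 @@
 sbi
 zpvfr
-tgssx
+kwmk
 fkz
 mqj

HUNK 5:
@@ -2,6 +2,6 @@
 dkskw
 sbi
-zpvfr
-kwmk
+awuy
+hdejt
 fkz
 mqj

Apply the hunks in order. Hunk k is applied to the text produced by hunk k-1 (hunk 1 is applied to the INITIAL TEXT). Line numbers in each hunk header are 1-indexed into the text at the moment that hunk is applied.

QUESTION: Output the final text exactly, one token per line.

Hunk 1: at line 1 remove [ltqhq,ikt,akz] add [gtig,uif] -> 7 lines: fnpy dkskw gtig uif tgssx fkz mqj
Hunk 2: at line 1 remove [gtig] add [tqmbg,xtzwe] -> 8 lines: fnpy dkskw tqmbg xtzwe uif tgssx fkz mqj
Hunk 3: at line 1 remove [tqmbg,xtzwe,uif] add [sbi,zpvfr] -> 7 lines: fnpy dkskw sbi zpvfr tgssx fkz mqj
Hunk 4: at line 3 remove [tgssx] add [kwmk] -> 7 lines: fnpy dkskw sbi zpvfr kwmk fkz mqj
Hunk 5: at line 2 remove [zpvfr,kwmk] add [awuy,hdejt] -> 7 lines: fnpy dkskw sbi awuy hdejt fkz mqj

Answer: fnpy
dkskw
sbi
awuy
hdejt
fkz
mqj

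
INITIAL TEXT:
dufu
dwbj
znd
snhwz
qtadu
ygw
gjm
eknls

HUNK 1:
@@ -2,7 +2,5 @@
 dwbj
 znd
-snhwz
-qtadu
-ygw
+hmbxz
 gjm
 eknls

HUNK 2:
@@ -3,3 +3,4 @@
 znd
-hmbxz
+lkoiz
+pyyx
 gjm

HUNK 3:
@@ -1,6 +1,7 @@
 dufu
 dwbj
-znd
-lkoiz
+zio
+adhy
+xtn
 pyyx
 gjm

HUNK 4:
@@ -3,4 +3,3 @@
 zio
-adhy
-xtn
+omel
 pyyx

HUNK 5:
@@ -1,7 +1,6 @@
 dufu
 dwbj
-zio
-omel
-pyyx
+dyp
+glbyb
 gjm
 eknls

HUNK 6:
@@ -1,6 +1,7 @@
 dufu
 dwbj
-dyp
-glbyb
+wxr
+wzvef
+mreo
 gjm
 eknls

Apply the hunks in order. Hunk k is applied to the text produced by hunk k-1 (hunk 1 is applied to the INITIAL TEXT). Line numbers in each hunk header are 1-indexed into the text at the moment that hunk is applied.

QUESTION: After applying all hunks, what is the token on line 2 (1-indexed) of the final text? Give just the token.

Answer: dwbj

Derivation:
Hunk 1: at line 2 remove [snhwz,qtadu,ygw] add [hmbxz] -> 6 lines: dufu dwbj znd hmbxz gjm eknls
Hunk 2: at line 3 remove [hmbxz] add [lkoiz,pyyx] -> 7 lines: dufu dwbj znd lkoiz pyyx gjm eknls
Hunk 3: at line 1 remove [znd,lkoiz] add [zio,adhy,xtn] -> 8 lines: dufu dwbj zio adhy xtn pyyx gjm eknls
Hunk 4: at line 3 remove [adhy,xtn] add [omel] -> 7 lines: dufu dwbj zio omel pyyx gjm eknls
Hunk 5: at line 1 remove [zio,omel,pyyx] add [dyp,glbyb] -> 6 lines: dufu dwbj dyp glbyb gjm eknls
Hunk 6: at line 1 remove [dyp,glbyb] add [wxr,wzvef,mreo] -> 7 lines: dufu dwbj wxr wzvef mreo gjm eknls
Final line 2: dwbj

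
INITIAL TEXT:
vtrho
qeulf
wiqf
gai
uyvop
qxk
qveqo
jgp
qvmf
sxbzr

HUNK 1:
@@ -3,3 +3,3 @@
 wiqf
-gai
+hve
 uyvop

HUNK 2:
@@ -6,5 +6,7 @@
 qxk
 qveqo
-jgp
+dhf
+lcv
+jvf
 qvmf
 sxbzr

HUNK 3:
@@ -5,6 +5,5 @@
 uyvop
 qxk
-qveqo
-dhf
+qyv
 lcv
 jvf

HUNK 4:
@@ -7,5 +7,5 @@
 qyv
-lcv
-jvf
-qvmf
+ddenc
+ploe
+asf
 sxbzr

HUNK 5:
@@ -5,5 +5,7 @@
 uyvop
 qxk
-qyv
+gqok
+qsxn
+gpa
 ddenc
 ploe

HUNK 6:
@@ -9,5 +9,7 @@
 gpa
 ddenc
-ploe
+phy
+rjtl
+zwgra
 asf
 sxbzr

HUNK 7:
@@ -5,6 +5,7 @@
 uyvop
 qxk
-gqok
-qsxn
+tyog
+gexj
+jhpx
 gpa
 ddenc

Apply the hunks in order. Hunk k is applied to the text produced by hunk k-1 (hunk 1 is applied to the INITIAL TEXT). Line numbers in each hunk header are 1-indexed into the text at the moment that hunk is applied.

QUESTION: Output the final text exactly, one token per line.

Hunk 1: at line 3 remove [gai] add [hve] -> 10 lines: vtrho qeulf wiqf hve uyvop qxk qveqo jgp qvmf sxbzr
Hunk 2: at line 6 remove [jgp] add [dhf,lcv,jvf] -> 12 lines: vtrho qeulf wiqf hve uyvop qxk qveqo dhf lcv jvf qvmf sxbzr
Hunk 3: at line 5 remove [qveqo,dhf] add [qyv] -> 11 lines: vtrho qeulf wiqf hve uyvop qxk qyv lcv jvf qvmf sxbzr
Hunk 4: at line 7 remove [lcv,jvf,qvmf] add [ddenc,ploe,asf] -> 11 lines: vtrho qeulf wiqf hve uyvop qxk qyv ddenc ploe asf sxbzr
Hunk 5: at line 5 remove [qyv] add [gqok,qsxn,gpa] -> 13 lines: vtrho qeulf wiqf hve uyvop qxk gqok qsxn gpa ddenc ploe asf sxbzr
Hunk 6: at line 9 remove [ploe] add [phy,rjtl,zwgra] -> 15 lines: vtrho qeulf wiqf hve uyvop qxk gqok qsxn gpa ddenc phy rjtl zwgra asf sxbzr
Hunk 7: at line 5 remove [gqok,qsxn] add [tyog,gexj,jhpx] -> 16 lines: vtrho qeulf wiqf hve uyvop qxk tyog gexj jhpx gpa ddenc phy rjtl zwgra asf sxbzr

Answer: vtrho
qeulf
wiqf
hve
uyvop
qxk
tyog
gexj
jhpx
gpa
ddenc
phy
rjtl
zwgra
asf
sxbzr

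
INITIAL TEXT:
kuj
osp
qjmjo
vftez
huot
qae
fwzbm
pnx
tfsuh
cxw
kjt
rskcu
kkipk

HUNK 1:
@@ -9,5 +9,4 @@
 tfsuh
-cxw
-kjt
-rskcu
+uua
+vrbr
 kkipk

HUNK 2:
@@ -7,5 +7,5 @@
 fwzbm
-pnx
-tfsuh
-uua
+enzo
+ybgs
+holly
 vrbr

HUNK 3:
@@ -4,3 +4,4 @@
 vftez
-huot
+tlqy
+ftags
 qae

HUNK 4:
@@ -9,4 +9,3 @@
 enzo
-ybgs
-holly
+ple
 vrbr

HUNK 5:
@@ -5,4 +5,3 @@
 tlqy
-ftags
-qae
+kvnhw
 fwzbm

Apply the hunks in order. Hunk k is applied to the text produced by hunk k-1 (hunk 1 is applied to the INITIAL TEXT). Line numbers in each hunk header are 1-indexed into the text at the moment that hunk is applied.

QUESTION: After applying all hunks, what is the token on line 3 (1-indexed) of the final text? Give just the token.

Answer: qjmjo

Derivation:
Hunk 1: at line 9 remove [cxw,kjt,rskcu] add [uua,vrbr] -> 12 lines: kuj osp qjmjo vftez huot qae fwzbm pnx tfsuh uua vrbr kkipk
Hunk 2: at line 7 remove [pnx,tfsuh,uua] add [enzo,ybgs,holly] -> 12 lines: kuj osp qjmjo vftez huot qae fwzbm enzo ybgs holly vrbr kkipk
Hunk 3: at line 4 remove [huot] add [tlqy,ftags] -> 13 lines: kuj osp qjmjo vftez tlqy ftags qae fwzbm enzo ybgs holly vrbr kkipk
Hunk 4: at line 9 remove [ybgs,holly] add [ple] -> 12 lines: kuj osp qjmjo vftez tlqy ftags qae fwzbm enzo ple vrbr kkipk
Hunk 5: at line 5 remove [ftags,qae] add [kvnhw] -> 11 lines: kuj osp qjmjo vftez tlqy kvnhw fwzbm enzo ple vrbr kkipk
Final line 3: qjmjo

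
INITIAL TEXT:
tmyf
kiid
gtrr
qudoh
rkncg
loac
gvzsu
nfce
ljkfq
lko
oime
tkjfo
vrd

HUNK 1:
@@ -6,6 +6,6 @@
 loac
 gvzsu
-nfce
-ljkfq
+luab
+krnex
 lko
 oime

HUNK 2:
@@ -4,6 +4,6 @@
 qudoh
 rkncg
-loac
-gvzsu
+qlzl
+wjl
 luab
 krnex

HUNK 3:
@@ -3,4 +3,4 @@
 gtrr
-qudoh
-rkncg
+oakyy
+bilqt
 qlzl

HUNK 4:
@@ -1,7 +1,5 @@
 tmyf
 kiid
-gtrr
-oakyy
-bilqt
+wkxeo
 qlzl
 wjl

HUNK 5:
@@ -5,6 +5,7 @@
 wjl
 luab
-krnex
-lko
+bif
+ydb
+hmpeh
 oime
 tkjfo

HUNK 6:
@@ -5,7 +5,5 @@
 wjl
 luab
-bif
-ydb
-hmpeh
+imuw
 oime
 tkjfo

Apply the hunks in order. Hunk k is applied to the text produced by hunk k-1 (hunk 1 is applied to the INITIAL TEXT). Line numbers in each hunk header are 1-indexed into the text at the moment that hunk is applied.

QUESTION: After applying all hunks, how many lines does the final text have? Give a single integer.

Answer: 10

Derivation:
Hunk 1: at line 6 remove [nfce,ljkfq] add [luab,krnex] -> 13 lines: tmyf kiid gtrr qudoh rkncg loac gvzsu luab krnex lko oime tkjfo vrd
Hunk 2: at line 4 remove [loac,gvzsu] add [qlzl,wjl] -> 13 lines: tmyf kiid gtrr qudoh rkncg qlzl wjl luab krnex lko oime tkjfo vrd
Hunk 3: at line 3 remove [qudoh,rkncg] add [oakyy,bilqt] -> 13 lines: tmyf kiid gtrr oakyy bilqt qlzl wjl luab krnex lko oime tkjfo vrd
Hunk 4: at line 1 remove [gtrr,oakyy,bilqt] add [wkxeo] -> 11 lines: tmyf kiid wkxeo qlzl wjl luab krnex lko oime tkjfo vrd
Hunk 5: at line 5 remove [krnex,lko] add [bif,ydb,hmpeh] -> 12 lines: tmyf kiid wkxeo qlzl wjl luab bif ydb hmpeh oime tkjfo vrd
Hunk 6: at line 5 remove [bif,ydb,hmpeh] add [imuw] -> 10 lines: tmyf kiid wkxeo qlzl wjl luab imuw oime tkjfo vrd
Final line count: 10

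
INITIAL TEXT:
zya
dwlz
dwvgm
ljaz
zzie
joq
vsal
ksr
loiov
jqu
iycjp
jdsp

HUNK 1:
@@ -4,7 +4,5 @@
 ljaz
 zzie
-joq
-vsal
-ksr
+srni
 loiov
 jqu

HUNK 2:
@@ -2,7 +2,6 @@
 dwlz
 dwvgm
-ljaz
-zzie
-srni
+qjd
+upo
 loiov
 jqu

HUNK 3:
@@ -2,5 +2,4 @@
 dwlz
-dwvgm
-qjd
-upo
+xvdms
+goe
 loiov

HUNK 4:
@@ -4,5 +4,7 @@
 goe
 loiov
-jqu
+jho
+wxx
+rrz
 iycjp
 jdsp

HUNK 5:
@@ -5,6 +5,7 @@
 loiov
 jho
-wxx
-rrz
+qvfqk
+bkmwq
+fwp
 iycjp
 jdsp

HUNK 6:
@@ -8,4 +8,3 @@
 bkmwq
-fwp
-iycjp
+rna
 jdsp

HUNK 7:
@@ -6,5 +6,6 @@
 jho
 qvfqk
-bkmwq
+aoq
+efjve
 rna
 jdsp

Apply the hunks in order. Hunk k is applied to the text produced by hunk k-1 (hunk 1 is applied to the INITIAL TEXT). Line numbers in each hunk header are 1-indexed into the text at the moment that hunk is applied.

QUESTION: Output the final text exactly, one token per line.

Hunk 1: at line 4 remove [joq,vsal,ksr] add [srni] -> 10 lines: zya dwlz dwvgm ljaz zzie srni loiov jqu iycjp jdsp
Hunk 2: at line 2 remove [ljaz,zzie,srni] add [qjd,upo] -> 9 lines: zya dwlz dwvgm qjd upo loiov jqu iycjp jdsp
Hunk 3: at line 2 remove [dwvgm,qjd,upo] add [xvdms,goe] -> 8 lines: zya dwlz xvdms goe loiov jqu iycjp jdsp
Hunk 4: at line 4 remove [jqu] add [jho,wxx,rrz] -> 10 lines: zya dwlz xvdms goe loiov jho wxx rrz iycjp jdsp
Hunk 5: at line 5 remove [wxx,rrz] add [qvfqk,bkmwq,fwp] -> 11 lines: zya dwlz xvdms goe loiov jho qvfqk bkmwq fwp iycjp jdsp
Hunk 6: at line 8 remove [fwp,iycjp] add [rna] -> 10 lines: zya dwlz xvdms goe loiov jho qvfqk bkmwq rna jdsp
Hunk 7: at line 6 remove [bkmwq] add [aoq,efjve] -> 11 lines: zya dwlz xvdms goe loiov jho qvfqk aoq efjve rna jdsp

Answer: zya
dwlz
xvdms
goe
loiov
jho
qvfqk
aoq
efjve
rna
jdsp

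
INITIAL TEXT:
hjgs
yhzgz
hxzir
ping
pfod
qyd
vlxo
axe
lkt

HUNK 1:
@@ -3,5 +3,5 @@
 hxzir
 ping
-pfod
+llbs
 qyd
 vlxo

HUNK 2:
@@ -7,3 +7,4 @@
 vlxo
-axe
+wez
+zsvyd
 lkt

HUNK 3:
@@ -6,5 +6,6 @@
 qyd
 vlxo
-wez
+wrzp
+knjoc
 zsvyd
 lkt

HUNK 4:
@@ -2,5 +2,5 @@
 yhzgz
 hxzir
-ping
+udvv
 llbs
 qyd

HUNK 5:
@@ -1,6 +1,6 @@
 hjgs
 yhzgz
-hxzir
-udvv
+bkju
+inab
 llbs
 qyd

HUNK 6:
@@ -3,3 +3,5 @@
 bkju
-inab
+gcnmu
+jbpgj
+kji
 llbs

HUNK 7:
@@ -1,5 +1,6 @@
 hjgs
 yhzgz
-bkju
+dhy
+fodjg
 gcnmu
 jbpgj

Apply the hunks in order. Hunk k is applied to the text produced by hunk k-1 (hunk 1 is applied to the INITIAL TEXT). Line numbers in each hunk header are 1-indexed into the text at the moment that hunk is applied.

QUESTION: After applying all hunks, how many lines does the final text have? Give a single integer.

Hunk 1: at line 3 remove [pfod] add [llbs] -> 9 lines: hjgs yhzgz hxzir ping llbs qyd vlxo axe lkt
Hunk 2: at line 7 remove [axe] add [wez,zsvyd] -> 10 lines: hjgs yhzgz hxzir ping llbs qyd vlxo wez zsvyd lkt
Hunk 3: at line 6 remove [wez] add [wrzp,knjoc] -> 11 lines: hjgs yhzgz hxzir ping llbs qyd vlxo wrzp knjoc zsvyd lkt
Hunk 4: at line 2 remove [ping] add [udvv] -> 11 lines: hjgs yhzgz hxzir udvv llbs qyd vlxo wrzp knjoc zsvyd lkt
Hunk 5: at line 1 remove [hxzir,udvv] add [bkju,inab] -> 11 lines: hjgs yhzgz bkju inab llbs qyd vlxo wrzp knjoc zsvyd lkt
Hunk 6: at line 3 remove [inab] add [gcnmu,jbpgj,kji] -> 13 lines: hjgs yhzgz bkju gcnmu jbpgj kji llbs qyd vlxo wrzp knjoc zsvyd lkt
Hunk 7: at line 1 remove [bkju] add [dhy,fodjg] -> 14 lines: hjgs yhzgz dhy fodjg gcnmu jbpgj kji llbs qyd vlxo wrzp knjoc zsvyd lkt
Final line count: 14

Answer: 14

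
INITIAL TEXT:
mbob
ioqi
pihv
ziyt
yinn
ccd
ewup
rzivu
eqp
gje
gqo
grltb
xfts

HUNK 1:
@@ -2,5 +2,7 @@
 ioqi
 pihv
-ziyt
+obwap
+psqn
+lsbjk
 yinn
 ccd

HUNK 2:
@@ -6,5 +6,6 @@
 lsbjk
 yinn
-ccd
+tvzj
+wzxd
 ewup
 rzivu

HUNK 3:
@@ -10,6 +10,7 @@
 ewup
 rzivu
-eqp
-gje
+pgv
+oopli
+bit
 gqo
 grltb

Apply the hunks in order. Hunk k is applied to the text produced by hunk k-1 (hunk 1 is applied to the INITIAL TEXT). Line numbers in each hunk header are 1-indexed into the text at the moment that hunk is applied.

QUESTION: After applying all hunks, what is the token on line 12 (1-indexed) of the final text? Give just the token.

Hunk 1: at line 2 remove [ziyt] add [obwap,psqn,lsbjk] -> 15 lines: mbob ioqi pihv obwap psqn lsbjk yinn ccd ewup rzivu eqp gje gqo grltb xfts
Hunk 2: at line 6 remove [ccd] add [tvzj,wzxd] -> 16 lines: mbob ioqi pihv obwap psqn lsbjk yinn tvzj wzxd ewup rzivu eqp gje gqo grltb xfts
Hunk 3: at line 10 remove [eqp,gje] add [pgv,oopli,bit] -> 17 lines: mbob ioqi pihv obwap psqn lsbjk yinn tvzj wzxd ewup rzivu pgv oopli bit gqo grltb xfts
Final line 12: pgv

Answer: pgv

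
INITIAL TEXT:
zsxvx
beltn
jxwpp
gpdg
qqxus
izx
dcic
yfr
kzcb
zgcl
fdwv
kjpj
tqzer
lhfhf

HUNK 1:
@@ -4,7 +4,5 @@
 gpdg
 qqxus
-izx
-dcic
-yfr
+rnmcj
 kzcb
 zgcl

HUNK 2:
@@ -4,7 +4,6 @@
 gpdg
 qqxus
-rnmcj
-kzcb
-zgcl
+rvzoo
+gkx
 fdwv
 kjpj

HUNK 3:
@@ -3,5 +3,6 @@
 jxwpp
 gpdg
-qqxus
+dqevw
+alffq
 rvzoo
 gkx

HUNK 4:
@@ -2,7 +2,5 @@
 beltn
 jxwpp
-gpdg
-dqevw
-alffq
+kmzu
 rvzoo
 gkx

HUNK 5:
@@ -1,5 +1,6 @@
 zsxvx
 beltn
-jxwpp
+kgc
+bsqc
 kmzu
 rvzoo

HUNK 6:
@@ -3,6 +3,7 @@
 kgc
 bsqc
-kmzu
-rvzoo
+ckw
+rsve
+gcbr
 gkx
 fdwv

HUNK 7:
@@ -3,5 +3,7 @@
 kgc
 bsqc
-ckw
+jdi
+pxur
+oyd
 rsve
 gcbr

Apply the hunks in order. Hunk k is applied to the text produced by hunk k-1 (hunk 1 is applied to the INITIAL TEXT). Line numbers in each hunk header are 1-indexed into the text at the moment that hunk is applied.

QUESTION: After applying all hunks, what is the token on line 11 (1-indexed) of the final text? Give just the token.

Hunk 1: at line 4 remove [izx,dcic,yfr] add [rnmcj] -> 12 lines: zsxvx beltn jxwpp gpdg qqxus rnmcj kzcb zgcl fdwv kjpj tqzer lhfhf
Hunk 2: at line 4 remove [rnmcj,kzcb,zgcl] add [rvzoo,gkx] -> 11 lines: zsxvx beltn jxwpp gpdg qqxus rvzoo gkx fdwv kjpj tqzer lhfhf
Hunk 3: at line 3 remove [qqxus] add [dqevw,alffq] -> 12 lines: zsxvx beltn jxwpp gpdg dqevw alffq rvzoo gkx fdwv kjpj tqzer lhfhf
Hunk 4: at line 2 remove [gpdg,dqevw,alffq] add [kmzu] -> 10 lines: zsxvx beltn jxwpp kmzu rvzoo gkx fdwv kjpj tqzer lhfhf
Hunk 5: at line 1 remove [jxwpp] add [kgc,bsqc] -> 11 lines: zsxvx beltn kgc bsqc kmzu rvzoo gkx fdwv kjpj tqzer lhfhf
Hunk 6: at line 3 remove [kmzu,rvzoo] add [ckw,rsve,gcbr] -> 12 lines: zsxvx beltn kgc bsqc ckw rsve gcbr gkx fdwv kjpj tqzer lhfhf
Hunk 7: at line 3 remove [ckw] add [jdi,pxur,oyd] -> 14 lines: zsxvx beltn kgc bsqc jdi pxur oyd rsve gcbr gkx fdwv kjpj tqzer lhfhf
Final line 11: fdwv

Answer: fdwv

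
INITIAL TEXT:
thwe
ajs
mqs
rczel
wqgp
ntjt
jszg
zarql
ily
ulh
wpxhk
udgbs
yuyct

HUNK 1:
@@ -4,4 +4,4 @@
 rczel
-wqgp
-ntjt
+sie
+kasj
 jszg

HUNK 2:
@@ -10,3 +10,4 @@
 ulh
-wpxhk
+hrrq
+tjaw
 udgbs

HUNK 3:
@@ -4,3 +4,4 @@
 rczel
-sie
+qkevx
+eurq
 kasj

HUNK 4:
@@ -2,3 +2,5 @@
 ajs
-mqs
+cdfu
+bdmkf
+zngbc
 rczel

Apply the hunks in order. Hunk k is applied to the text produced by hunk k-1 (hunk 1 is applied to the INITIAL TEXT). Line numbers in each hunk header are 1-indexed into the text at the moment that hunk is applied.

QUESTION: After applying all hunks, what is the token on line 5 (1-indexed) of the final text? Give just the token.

Hunk 1: at line 4 remove [wqgp,ntjt] add [sie,kasj] -> 13 lines: thwe ajs mqs rczel sie kasj jszg zarql ily ulh wpxhk udgbs yuyct
Hunk 2: at line 10 remove [wpxhk] add [hrrq,tjaw] -> 14 lines: thwe ajs mqs rczel sie kasj jszg zarql ily ulh hrrq tjaw udgbs yuyct
Hunk 3: at line 4 remove [sie] add [qkevx,eurq] -> 15 lines: thwe ajs mqs rczel qkevx eurq kasj jszg zarql ily ulh hrrq tjaw udgbs yuyct
Hunk 4: at line 2 remove [mqs] add [cdfu,bdmkf,zngbc] -> 17 lines: thwe ajs cdfu bdmkf zngbc rczel qkevx eurq kasj jszg zarql ily ulh hrrq tjaw udgbs yuyct
Final line 5: zngbc

Answer: zngbc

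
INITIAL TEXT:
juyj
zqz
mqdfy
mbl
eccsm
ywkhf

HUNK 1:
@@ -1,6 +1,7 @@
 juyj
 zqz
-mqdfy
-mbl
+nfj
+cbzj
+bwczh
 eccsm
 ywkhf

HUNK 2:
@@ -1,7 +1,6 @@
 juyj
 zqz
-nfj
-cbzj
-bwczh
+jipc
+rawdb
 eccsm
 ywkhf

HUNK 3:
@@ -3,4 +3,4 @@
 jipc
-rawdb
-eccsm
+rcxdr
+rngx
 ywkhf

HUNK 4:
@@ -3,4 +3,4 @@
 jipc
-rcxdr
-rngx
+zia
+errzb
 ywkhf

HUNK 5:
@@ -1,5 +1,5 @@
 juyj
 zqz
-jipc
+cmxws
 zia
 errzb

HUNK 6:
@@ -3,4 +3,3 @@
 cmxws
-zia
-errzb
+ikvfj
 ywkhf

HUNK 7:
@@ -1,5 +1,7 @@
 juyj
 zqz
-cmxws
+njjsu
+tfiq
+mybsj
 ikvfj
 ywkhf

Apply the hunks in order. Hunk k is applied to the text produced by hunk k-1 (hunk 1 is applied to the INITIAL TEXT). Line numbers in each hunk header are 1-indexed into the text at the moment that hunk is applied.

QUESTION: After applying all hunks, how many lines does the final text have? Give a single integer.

Hunk 1: at line 1 remove [mqdfy,mbl] add [nfj,cbzj,bwczh] -> 7 lines: juyj zqz nfj cbzj bwczh eccsm ywkhf
Hunk 2: at line 1 remove [nfj,cbzj,bwczh] add [jipc,rawdb] -> 6 lines: juyj zqz jipc rawdb eccsm ywkhf
Hunk 3: at line 3 remove [rawdb,eccsm] add [rcxdr,rngx] -> 6 lines: juyj zqz jipc rcxdr rngx ywkhf
Hunk 4: at line 3 remove [rcxdr,rngx] add [zia,errzb] -> 6 lines: juyj zqz jipc zia errzb ywkhf
Hunk 5: at line 1 remove [jipc] add [cmxws] -> 6 lines: juyj zqz cmxws zia errzb ywkhf
Hunk 6: at line 3 remove [zia,errzb] add [ikvfj] -> 5 lines: juyj zqz cmxws ikvfj ywkhf
Hunk 7: at line 1 remove [cmxws] add [njjsu,tfiq,mybsj] -> 7 lines: juyj zqz njjsu tfiq mybsj ikvfj ywkhf
Final line count: 7

Answer: 7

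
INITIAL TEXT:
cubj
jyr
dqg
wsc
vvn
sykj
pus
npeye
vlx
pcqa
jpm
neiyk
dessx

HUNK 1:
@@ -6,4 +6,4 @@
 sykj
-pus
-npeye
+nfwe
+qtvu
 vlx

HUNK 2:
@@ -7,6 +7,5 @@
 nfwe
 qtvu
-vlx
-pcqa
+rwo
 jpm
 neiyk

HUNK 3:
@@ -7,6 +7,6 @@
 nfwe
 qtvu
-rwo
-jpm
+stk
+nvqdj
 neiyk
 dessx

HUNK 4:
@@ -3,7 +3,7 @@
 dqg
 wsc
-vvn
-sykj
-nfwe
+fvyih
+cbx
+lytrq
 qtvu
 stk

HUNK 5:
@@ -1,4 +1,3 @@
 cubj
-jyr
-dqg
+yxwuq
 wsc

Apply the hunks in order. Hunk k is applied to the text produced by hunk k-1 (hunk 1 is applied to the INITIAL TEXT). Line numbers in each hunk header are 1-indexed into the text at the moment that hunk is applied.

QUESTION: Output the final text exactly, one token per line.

Answer: cubj
yxwuq
wsc
fvyih
cbx
lytrq
qtvu
stk
nvqdj
neiyk
dessx

Derivation:
Hunk 1: at line 6 remove [pus,npeye] add [nfwe,qtvu] -> 13 lines: cubj jyr dqg wsc vvn sykj nfwe qtvu vlx pcqa jpm neiyk dessx
Hunk 2: at line 7 remove [vlx,pcqa] add [rwo] -> 12 lines: cubj jyr dqg wsc vvn sykj nfwe qtvu rwo jpm neiyk dessx
Hunk 3: at line 7 remove [rwo,jpm] add [stk,nvqdj] -> 12 lines: cubj jyr dqg wsc vvn sykj nfwe qtvu stk nvqdj neiyk dessx
Hunk 4: at line 3 remove [vvn,sykj,nfwe] add [fvyih,cbx,lytrq] -> 12 lines: cubj jyr dqg wsc fvyih cbx lytrq qtvu stk nvqdj neiyk dessx
Hunk 5: at line 1 remove [jyr,dqg] add [yxwuq] -> 11 lines: cubj yxwuq wsc fvyih cbx lytrq qtvu stk nvqdj neiyk dessx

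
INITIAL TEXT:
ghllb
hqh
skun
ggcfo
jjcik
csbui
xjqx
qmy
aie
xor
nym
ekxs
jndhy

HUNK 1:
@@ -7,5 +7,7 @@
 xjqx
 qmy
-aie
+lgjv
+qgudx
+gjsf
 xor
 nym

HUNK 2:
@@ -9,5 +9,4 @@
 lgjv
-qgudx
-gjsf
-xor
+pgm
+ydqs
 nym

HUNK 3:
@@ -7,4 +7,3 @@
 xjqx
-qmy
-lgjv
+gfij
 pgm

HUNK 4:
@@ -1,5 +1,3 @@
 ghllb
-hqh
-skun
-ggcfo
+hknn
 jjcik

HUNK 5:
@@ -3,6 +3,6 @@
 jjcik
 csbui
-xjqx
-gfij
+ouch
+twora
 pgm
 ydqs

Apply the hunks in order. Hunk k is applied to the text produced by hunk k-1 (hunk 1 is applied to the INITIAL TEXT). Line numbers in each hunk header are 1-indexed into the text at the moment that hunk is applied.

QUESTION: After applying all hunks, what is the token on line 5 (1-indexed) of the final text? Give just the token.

Answer: ouch

Derivation:
Hunk 1: at line 7 remove [aie] add [lgjv,qgudx,gjsf] -> 15 lines: ghllb hqh skun ggcfo jjcik csbui xjqx qmy lgjv qgudx gjsf xor nym ekxs jndhy
Hunk 2: at line 9 remove [qgudx,gjsf,xor] add [pgm,ydqs] -> 14 lines: ghllb hqh skun ggcfo jjcik csbui xjqx qmy lgjv pgm ydqs nym ekxs jndhy
Hunk 3: at line 7 remove [qmy,lgjv] add [gfij] -> 13 lines: ghllb hqh skun ggcfo jjcik csbui xjqx gfij pgm ydqs nym ekxs jndhy
Hunk 4: at line 1 remove [hqh,skun,ggcfo] add [hknn] -> 11 lines: ghllb hknn jjcik csbui xjqx gfij pgm ydqs nym ekxs jndhy
Hunk 5: at line 3 remove [xjqx,gfij] add [ouch,twora] -> 11 lines: ghllb hknn jjcik csbui ouch twora pgm ydqs nym ekxs jndhy
Final line 5: ouch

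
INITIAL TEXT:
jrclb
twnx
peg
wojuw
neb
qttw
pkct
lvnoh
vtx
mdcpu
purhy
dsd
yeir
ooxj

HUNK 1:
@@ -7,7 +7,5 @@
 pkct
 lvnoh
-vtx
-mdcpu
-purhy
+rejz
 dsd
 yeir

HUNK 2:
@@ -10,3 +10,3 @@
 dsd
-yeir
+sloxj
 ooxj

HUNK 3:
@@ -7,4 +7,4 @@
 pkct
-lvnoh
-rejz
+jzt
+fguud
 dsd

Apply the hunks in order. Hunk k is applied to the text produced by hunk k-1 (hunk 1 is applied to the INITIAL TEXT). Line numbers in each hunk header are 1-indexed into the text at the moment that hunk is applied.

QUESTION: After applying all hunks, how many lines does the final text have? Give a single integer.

Answer: 12

Derivation:
Hunk 1: at line 7 remove [vtx,mdcpu,purhy] add [rejz] -> 12 lines: jrclb twnx peg wojuw neb qttw pkct lvnoh rejz dsd yeir ooxj
Hunk 2: at line 10 remove [yeir] add [sloxj] -> 12 lines: jrclb twnx peg wojuw neb qttw pkct lvnoh rejz dsd sloxj ooxj
Hunk 3: at line 7 remove [lvnoh,rejz] add [jzt,fguud] -> 12 lines: jrclb twnx peg wojuw neb qttw pkct jzt fguud dsd sloxj ooxj
Final line count: 12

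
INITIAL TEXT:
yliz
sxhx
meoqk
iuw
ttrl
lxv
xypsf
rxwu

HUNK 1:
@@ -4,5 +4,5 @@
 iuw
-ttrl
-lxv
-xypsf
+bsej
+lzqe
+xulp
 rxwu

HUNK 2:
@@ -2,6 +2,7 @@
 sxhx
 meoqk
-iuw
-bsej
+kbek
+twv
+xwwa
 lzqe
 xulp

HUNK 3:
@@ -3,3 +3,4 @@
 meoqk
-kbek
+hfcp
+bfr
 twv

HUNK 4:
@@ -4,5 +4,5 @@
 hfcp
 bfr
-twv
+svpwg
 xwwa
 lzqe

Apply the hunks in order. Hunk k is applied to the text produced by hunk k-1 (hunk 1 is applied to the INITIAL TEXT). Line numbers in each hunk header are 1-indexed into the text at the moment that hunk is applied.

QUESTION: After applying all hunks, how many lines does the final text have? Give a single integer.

Hunk 1: at line 4 remove [ttrl,lxv,xypsf] add [bsej,lzqe,xulp] -> 8 lines: yliz sxhx meoqk iuw bsej lzqe xulp rxwu
Hunk 2: at line 2 remove [iuw,bsej] add [kbek,twv,xwwa] -> 9 lines: yliz sxhx meoqk kbek twv xwwa lzqe xulp rxwu
Hunk 3: at line 3 remove [kbek] add [hfcp,bfr] -> 10 lines: yliz sxhx meoqk hfcp bfr twv xwwa lzqe xulp rxwu
Hunk 4: at line 4 remove [twv] add [svpwg] -> 10 lines: yliz sxhx meoqk hfcp bfr svpwg xwwa lzqe xulp rxwu
Final line count: 10

Answer: 10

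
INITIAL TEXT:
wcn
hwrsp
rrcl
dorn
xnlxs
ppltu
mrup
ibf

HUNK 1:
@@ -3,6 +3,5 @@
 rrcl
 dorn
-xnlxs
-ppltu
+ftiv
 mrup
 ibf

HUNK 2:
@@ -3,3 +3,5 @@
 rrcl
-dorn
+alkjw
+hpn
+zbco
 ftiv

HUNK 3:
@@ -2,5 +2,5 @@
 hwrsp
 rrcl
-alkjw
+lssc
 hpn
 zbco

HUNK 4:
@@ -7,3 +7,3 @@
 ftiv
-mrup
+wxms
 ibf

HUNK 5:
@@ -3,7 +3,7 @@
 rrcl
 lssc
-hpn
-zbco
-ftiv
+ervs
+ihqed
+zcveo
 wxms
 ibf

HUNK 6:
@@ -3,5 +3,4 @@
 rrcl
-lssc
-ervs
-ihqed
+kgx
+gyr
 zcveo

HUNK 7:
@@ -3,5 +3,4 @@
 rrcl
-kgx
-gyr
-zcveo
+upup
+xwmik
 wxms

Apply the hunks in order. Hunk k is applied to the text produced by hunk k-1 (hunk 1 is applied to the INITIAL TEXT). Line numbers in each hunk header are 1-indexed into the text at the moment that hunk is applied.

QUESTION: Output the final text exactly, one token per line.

Answer: wcn
hwrsp
rrcl
upup
xwmik
wxms
ibf

Derivation:
Hunk 1: at line 3 remove [xnlxs,ppltu] add [ftiv] -> 7 lines: wcn hwrsp rrcl dorn ftiv mrup ibf
Hunk 2: at line 3 remove [dorn] add [alkjw,hpn,zbco] -> 9 lines: wcn hwrsp rrcl alkjw hpn zbco ftiv mrup ibf
Hunk 3: at line 2 remove [alkjw] add [lssc] -> 9 lines: wcn hwrsp rrcl lssc hpn zbco ftiv mrup ibf
Hunk 4: at line 7 remove [mrup] add [wxms] -> 9 lines: wcn hwrsp rrcl lssc hpn zbco ftiv wxms ibf
Hunk 5: at line 3 remove [hpn,zbco,ftiv] add [ervs,ihqed,zcveo] -> 9 lines: wcn hwrsp rrcl lssc ervs ihqed zcveo wxms ibf
Hunk 6: at line 3 remove [lssc,ervs,ihqed] add [kgx,gyr] -> 8 lines: wcn hwrsp rrcl kgx gyr zcveo wxms ibf
Hunk 7: at line 3 remove [kgx,gyr,zcveo] add [upup,xwmik] -> 7 lines: wcn hwrsp rrcl upup xwmik wxms ibf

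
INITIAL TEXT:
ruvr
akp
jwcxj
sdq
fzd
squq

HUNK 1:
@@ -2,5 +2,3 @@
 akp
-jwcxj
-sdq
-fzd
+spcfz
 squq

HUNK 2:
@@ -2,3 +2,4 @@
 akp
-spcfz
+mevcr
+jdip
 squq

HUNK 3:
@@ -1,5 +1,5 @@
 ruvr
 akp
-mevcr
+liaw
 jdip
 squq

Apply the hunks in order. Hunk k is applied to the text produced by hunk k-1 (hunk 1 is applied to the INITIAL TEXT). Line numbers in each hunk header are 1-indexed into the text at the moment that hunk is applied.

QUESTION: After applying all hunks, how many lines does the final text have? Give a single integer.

Answer: 5

Derivation:
Hunk 1: at line 2 remove [jwcxj,sdq,fzd] add [spcfz] -> 4 lines: ruvr akp spcfz squq
Hunk 2: at line 2 remove [spcfz] add [mevcr,jdip] -> 5 lines: ruvr akp mevcr jdip squq
Hunk 3: at line 1 remove [mevcr] add [liaw] -> 5 lines: ruvr akp liaw jdip squq
Final line count: 5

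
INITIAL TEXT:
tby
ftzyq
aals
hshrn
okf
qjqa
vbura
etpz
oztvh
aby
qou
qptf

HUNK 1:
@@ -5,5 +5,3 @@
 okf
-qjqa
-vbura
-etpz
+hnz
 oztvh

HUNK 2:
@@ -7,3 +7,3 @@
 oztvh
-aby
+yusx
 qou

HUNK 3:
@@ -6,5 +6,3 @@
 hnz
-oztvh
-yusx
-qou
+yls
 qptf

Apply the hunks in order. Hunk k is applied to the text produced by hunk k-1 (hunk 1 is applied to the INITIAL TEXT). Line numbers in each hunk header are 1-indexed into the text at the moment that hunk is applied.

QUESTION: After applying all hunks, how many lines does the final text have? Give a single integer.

Hunk 1: at line 5 remove [qjqa,vbura,etpz] add [hnz] -> 10 lines: tby ftzyq aals hshrn okf hnz oztvh aby qou qptf
Hunk 2: at line 7 remove [aby] add [yusx] -> 10 lines: tby ftzyq aals hshrn okf hnz oztvh yusx qou qptf
Hunk 3: at line 6 remove [oztvh,yusx,qou] add [yls] -> 8 lines: tby ftzyq aals hshrn okf hnz yls qptf
Final line count: 8

Answer: 8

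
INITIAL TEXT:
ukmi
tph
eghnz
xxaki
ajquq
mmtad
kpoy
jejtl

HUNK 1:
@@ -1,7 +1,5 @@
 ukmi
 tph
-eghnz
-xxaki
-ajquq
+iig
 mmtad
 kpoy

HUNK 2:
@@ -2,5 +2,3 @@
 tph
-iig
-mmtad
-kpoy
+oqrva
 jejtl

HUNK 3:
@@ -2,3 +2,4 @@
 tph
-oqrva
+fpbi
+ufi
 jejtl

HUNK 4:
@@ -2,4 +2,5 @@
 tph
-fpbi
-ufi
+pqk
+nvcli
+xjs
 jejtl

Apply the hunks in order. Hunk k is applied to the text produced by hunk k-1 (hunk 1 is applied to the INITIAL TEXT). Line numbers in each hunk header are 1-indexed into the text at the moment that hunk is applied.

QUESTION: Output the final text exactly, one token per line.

Hunk 1: at line 1 remove [eghnz,xxaki,ajquq] add [iig] -> 6 lines: ukmi tph iig mmtad kpoy jejtl
Hunk 2: at line 2 remove [iig,mmtad,kpoy] add [oqrva] -> 4 lines: ukmi tph oqrva jejtl
Hunk 3: at line 2 remove [oqrva] add [fpbi,ufi] -> 5 lines: ukmi tph fpbi ufi jejtl
Hunk 4: at line 2 remove [fpbi,ufi] add [pqk,nvcli,xjs] -> 6 lines: ukmi tph pqk nvcli xjs jejtl

Answer: ukmi
tph
pqk
nvcli
xjs
jejtl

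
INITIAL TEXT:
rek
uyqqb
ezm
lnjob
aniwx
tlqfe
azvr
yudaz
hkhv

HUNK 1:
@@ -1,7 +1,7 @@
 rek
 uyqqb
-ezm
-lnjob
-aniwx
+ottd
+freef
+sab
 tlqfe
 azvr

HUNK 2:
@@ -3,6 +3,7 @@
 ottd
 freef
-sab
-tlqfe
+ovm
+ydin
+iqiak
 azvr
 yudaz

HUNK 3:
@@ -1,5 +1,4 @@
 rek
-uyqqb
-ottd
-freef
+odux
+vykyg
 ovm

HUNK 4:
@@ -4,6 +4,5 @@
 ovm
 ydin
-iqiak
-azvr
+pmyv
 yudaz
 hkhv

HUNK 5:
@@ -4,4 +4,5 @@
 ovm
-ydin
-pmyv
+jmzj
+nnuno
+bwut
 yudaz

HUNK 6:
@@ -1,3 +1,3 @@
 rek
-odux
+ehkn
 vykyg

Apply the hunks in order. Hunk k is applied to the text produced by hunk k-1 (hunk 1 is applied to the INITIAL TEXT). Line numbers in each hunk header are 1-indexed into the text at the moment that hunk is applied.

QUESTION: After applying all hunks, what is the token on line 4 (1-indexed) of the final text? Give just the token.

Answer: ovm

Derivation:
Hunk 1: at line 1 remove [ezm,lnjob,aniwx] add [ottd,freef,sab] -> 9 lines: rek uyqqb ottd freef sab tlqfe azvr yudaz hkhv
Hunk 2: at line 3 remove [sab,tlqfe] add [ovm,ydin,iqiak] -> 10 lines: rek uyqqb ottd freef ovm ydin iqiak azvr yudaz hkhv
Hunk 3: at line 1 remove [uyqqb,ottd,freef] add [odux,vykyg] -> 9 lines: rek odux vykyg ovm ydin iqiak azvr yudaz hkhv
Hunk 4: at line 4 remove [iqiak,azvr] add [pmyv] -> 8 lines: rek odux vykyg ovm ydin pmyv yudaz hkhv
Hunk 5: at line 4 remove [ydin,pmyv] add [jmzj,nnuno,bwut] -> 9 lines: rek odux vykyg ovm jmzj nnuno bwut yudaz hkhv
Hunk 6: at line 1 remove [odux] add [ehkn] -> 9 lines: rek ehkn vykyg ovm jmzj nnuno bwut yudaz hkhv
Final line 4: ovm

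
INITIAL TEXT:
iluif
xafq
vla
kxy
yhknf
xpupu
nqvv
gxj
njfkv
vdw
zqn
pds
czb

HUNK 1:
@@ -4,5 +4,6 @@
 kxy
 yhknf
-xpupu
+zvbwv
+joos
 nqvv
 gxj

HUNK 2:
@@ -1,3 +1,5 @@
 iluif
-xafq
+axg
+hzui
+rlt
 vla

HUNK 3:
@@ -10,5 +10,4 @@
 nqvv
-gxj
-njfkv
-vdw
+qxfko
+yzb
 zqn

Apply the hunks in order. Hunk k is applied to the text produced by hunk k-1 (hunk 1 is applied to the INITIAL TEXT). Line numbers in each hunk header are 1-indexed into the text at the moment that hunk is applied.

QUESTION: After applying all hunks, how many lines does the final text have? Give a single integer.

Answer: 15

Derivation:
Hunk 1: at line 4 remove [xpupu] add [zvbwv,joos] -> 14 lines: iluif xafq vla kxy yhknf zvbwv joos nqvv gxj njfkv vdw zqn pds czb
Hunk 2: at line 1 remove [xafq] add [axg,hzui,rlt] -> 16 lines: iluif axg hzui rlt vla kxy yhknf zvbwv joos nqvv gxj njfkv vdw zqn pds czb
Hunk 3: at line 10 remove [gxj,njfkv,vdw] add [qxfko,yzb] -> 15 lines: iluif axg hzui rlt vla kxy yhknf zvbwv joos nqvv qxfko yzb zqn pds czb
Final line count: 15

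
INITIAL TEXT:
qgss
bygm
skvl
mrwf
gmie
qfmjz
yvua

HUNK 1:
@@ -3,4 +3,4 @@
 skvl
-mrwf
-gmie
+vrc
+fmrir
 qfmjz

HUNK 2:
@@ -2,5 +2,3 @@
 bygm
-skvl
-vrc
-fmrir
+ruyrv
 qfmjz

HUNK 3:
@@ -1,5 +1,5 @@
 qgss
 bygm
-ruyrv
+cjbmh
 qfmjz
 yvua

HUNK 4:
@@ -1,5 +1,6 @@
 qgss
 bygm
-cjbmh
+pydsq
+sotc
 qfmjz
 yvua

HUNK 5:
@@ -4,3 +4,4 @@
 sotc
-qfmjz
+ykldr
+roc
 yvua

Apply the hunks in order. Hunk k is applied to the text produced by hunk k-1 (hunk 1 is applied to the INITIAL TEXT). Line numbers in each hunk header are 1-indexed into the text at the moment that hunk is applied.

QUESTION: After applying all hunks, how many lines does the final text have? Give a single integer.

Hunk 1: at line 3 remove [mrwf,gmie] add [vrc,fmrir] -> 7 lines: qgss bygm skvl vrc fmrir qfmjz yvua
Hunk 2: at line 2 remove [skvl,vrc,fmrir] add [ruyrv] -> 5 lines: qgss bygm ruyrv qfmjz yvua
Hunk 3: at line 1 remove [ruyrv] add [cjbmh] -> 5 lines: qgss bygm cjbmh qfmjz yvua
Hunk 4: at line 1 remove [cjbmh] add [pydsq,sotc] -> 6 lines: qgss bygm pydsq sotc qfmjz yvua
Hunk 5: at line 4 remove [qfmjz] add [ykldr,roc] -> 7 lines: qgss bygm pydsq sotc ykldr roc yvua
Final line count: 7

Answer: 7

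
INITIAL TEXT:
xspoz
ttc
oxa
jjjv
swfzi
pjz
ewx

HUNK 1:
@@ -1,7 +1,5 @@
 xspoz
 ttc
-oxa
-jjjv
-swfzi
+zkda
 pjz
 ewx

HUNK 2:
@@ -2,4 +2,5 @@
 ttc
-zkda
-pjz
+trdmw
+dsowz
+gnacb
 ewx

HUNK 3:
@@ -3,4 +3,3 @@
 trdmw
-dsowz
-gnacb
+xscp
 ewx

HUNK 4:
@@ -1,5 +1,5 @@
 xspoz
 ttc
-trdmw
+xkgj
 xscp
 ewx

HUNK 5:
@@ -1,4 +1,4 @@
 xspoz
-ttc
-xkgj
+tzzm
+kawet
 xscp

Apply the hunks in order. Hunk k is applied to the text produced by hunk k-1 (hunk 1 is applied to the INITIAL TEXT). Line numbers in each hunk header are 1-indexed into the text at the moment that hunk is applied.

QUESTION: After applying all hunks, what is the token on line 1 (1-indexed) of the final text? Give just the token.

Answer: xspoz

Derivation:
Hunk 1: at line 1 remove [oxa,jjjv,swfzi] add [zkda] -> 5 lines: xspoz ttc zkda pjz ewx
Hunk 2: at line 2 remove [zkda,pjz] add [trdmw,dsowz,gnacb] -> 6 lines: xspoz ttc trdmw dsowz gnacb ewx
Hunk 3: at line 3 remove [dsowz,gnacb] add [xscp] -> 5 lines: xspoz ttc trdmw xscp ewx
Hunk 4: at line 1 remove [trdmw] add [xkgj] -> 5 lines: xspoz ttc xkgj xscp ewx
Hunk 5: at line 1 remove [ttc,xkgj] add [tzzm,kawet] -> 5 lines: xspoz tzzm kawet xscp ewx
Final line 1: xspoz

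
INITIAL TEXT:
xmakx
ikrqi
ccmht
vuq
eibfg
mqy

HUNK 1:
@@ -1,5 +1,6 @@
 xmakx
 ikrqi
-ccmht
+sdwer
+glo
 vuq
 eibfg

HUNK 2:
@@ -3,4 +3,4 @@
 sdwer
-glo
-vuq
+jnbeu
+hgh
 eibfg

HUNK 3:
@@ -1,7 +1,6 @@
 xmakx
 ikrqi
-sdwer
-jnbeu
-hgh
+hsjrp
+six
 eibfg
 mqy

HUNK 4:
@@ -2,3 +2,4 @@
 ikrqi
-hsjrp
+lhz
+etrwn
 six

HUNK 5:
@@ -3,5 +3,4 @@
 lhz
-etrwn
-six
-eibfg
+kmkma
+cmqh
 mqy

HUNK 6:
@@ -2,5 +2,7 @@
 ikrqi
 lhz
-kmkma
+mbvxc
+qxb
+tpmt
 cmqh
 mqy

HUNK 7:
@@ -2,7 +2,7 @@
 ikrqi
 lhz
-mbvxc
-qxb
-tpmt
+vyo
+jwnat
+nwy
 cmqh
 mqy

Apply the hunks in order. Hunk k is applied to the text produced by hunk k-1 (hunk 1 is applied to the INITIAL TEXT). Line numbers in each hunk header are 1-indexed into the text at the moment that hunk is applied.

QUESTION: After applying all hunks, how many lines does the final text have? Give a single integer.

Hunk 1: at line 1 remove [ccmht] add [sdwer,glo] -> 7 lines: xmakx ikrqi sdwer glo vuq eibfg mqy
Hunk 2: at line 3 remove [glo,vuq] add [jnbeu,hgh] -> 7 lines: xmakx ikrqi sdwer jnbeu hgh eibfg mqy
Hunk 3: at line 1 remove [sdwer,jnbeu,hgh] add [hsjrp,six] -> 6 lines: xmakx ikrqi hsjrp six eibfg mqy
Hunk 4: at line 2 remove [hsjrp] add [lhz,etrwn] -> 7 lines: xmakx ikrqi lhz etrwn six eibfg mqy
Hunk 5: at line 3 remove [etrwn,six,eibfg] add [kmkma,cmqh] -> 6 lines: xmakx ikrqi lhz kmkma cmqh mqy
Hunk 6: at line 2 remove [kmkma] add [mbvxc,qxb,tpmt] -> 8 lines: xmakx ikrqi lhz mbvxc qxb tpmt cmqh mqy
Hunk 7: at line 2 remove [mbvxc,qxb,tpmt] add [vyo,jwnat,nwy] -> 8 lines: xmakx ikrqi lhz vyo jwnat nwy cmqh mqy
Final line count: 8

Answer: 8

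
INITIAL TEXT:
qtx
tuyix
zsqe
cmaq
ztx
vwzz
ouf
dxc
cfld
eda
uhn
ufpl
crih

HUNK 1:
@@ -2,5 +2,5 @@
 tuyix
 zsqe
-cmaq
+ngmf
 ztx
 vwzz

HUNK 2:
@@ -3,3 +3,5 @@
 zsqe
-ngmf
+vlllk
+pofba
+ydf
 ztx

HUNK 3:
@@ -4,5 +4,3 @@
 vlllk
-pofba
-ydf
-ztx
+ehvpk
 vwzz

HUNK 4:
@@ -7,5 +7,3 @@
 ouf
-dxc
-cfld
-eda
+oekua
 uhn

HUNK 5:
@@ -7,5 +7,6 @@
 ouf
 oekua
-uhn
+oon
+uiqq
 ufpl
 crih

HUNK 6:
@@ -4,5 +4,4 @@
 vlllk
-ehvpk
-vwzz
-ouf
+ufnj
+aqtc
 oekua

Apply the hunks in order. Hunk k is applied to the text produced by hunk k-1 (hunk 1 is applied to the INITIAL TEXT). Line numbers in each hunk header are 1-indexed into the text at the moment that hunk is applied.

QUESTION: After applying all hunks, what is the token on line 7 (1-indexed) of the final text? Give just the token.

Answer: oekua

Derivation:
Hunk 1: at line 2 remove [cmaq] add [ngmf] -> 13 lines: qtx tuyix zsqe ngmf ztx vwzz ouf dxc cfld eda uhn ufpl crih
Hunk 2: at line 3 remove [ngmf] add [vlllk,pofba,ydf] -> 15 lines: qtx tuyix zsqe vlllk pofba ydf ztx vwzz ouf dxc cfld eda uhn ufpl crih
Hunk 3: at line 4 remove [pofba,ydf,ztx] add [ehvpk] -> 13 lines: qtx tuyix zsqe vlllk ehvpk vwzz ouf dxc cfld eda uhn ufpl crih
Hunk 4: at line 7 remove [dxc,cfld,eda] add [oekua] -> 11 lines: qtx tuyix zsqe vlllk ehvpk vwzz ouf oekua uhn ufpl crih
Hunk 5: at line 7 remove [uhn] add [oon,uiqq] -> 12 lines: qtx tuyix zsqe vlllk ehvpk vwzz ouf oekua oon uiqq ufpl crih
Hunk 6: at line 4 remove [ehvpk,vwzz,ouf] add [ufnj,aqtc] -> 11 lines: qtx tuyix zsqe vlllk ufnj aqtc oekua oon uiqq ufpl crih
Final line 7: oekua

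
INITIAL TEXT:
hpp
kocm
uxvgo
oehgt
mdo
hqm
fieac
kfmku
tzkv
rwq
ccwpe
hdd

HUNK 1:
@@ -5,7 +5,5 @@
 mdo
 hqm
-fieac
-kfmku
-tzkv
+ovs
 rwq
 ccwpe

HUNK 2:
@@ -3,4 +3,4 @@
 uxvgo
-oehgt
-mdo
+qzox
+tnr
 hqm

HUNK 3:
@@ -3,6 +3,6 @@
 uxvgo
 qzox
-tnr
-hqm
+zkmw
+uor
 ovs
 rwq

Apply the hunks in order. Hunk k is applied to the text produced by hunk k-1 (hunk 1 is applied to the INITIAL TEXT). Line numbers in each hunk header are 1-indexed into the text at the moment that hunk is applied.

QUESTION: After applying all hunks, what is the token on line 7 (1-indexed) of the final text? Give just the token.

Answer: ovs

Derivation:
Hunk 1: at line 5 remove [fieac,kfmku,tzkv] add [ovs] -> 10 lines: hpp kocm uxvgo oehgt mdo hqm ovs rwq ccwpe hdd
Hunk 2: at line 3 remove [oehgt,mdo] add [qzox,tnr] -> 10 lines: hpp kocm uxvgo qzox tnr hqm ovs rwq ccwpe hdd
Hunk 3: at line 3 remove [tnr,hqm] add [zkmw,uor] -> 10 lines: hpp kocm uxvgo qzox zkmw uor ovs rwq ccwpe hdd
Final line 7: ovs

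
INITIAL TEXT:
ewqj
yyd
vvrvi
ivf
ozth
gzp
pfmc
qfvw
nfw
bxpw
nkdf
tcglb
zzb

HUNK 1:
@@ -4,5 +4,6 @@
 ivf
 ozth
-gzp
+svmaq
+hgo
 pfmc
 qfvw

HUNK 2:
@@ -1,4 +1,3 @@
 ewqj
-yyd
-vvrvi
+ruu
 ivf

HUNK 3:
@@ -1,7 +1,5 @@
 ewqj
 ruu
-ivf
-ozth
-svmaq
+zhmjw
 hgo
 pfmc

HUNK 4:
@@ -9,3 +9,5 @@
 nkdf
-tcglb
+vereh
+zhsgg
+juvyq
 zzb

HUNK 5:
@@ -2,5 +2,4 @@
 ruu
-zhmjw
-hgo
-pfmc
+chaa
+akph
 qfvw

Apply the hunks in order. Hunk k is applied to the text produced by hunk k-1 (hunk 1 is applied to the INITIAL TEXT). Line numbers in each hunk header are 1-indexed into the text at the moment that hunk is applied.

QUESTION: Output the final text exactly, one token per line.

Answer: ewqj
ruu
chaa
akph
qfvw
nfw
bxpw
nkdf
vereh
zhsgg
juvyq
zzb

Derivation:
Hunk 1: at line 4 remove [gzp] add [svmaq,hgo] -> 14 lines: ewqj yyd vvrvi ivf ozth svmaq hgo pfmc qfvw nfw bxpw nkdf tcglb zzb
Hunk 2: at line 1 remove [yyd,vvrvi] add [ruu] -> 13 lines: ewqj ruu ivf ozth svmaq hgo pfmc qfvw nfw bxpw nkdf tcglb zzb
Hunk 3: at line 1 remove [ivf,ozth,svmaq] add [zhmjw] -> 11 lines: ewqj ruu zhmjw hgo pfmc qfvw nfw bxpw nkdf tcglb zzb
Hunk 4: at line 9 remove [tcglb] add [vereh,zhsgg,juvyq] -> 13 lines: ewqj ruu zhmjw hgo pfmc qfvw nfw bxpw nkdf vereh zhsgg juvyq zzb
Hunk 5: at line 2 remove [zhmjw,hgo,pfmc] add [chaa,akph] -> 12 lines: ewqj ruu chaa akph qfvw nfw bxpw nkdf vereh zhsgg juvyq zzb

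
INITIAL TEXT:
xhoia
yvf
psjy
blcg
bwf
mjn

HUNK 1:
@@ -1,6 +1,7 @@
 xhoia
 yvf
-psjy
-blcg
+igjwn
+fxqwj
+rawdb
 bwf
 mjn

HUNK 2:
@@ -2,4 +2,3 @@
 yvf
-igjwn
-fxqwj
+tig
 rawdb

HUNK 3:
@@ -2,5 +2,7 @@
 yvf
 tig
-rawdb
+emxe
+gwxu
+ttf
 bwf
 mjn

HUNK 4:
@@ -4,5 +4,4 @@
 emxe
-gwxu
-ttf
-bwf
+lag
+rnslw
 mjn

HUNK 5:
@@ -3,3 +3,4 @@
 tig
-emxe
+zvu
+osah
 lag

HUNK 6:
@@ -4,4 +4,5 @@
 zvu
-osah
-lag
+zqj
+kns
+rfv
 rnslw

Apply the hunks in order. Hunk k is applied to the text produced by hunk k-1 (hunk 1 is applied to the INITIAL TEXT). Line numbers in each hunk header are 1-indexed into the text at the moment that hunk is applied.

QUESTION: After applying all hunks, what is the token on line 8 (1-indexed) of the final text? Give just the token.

Answer: rnslw

Derivation:
Hunk 1: at line 1 remove [psjy,blcg] add [igjwn,fxqwj,rawdb] -> 7 lines: xhoia yvf igjwn fxqwj rawdb bwf mjn
Hunk 2: at line 2 remove [igjwn,fxqwj] add [tig] -> 6 lines: xhoia yvf tig rawdb bwf mjn
Hunk 3: at line 2 remove [rawdb] add [emxe,gwxu,ttf] -> 8 lines: xhoia yvf tig emxe gwxu ttf bwf mjn
Hunk 4: at line 4 remove [gwxu,ttf,bwf] add [lag,rnslw] -> 7 lines: xhoia yvf tig emxe lag rnslw mjn
Hunk 5: at line 3 remove [emxe] add [zvu,osah] -> 8 lines: xhoia yvf tig zvu osah lag rnslw mjn
Hunk 6: at line 4 remove [osah,lag] add [zqj,kns,rfv] -> 9 lines: xhoia yvf tig zvu zqj kns rfv rnslw mjn
Final line 8: rnslw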